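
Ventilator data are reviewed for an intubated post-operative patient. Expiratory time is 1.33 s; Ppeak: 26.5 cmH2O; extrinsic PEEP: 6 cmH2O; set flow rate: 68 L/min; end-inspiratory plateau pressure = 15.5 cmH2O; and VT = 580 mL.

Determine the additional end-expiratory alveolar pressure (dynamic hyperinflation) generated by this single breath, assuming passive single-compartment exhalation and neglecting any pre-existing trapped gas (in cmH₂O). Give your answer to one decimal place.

1.0

Flow: 68 L/min ÷ 60 = 1.1333 L/s.
R = (PIP − Pplat)/V̇ = (26.5 − 15.5) / 1.1333 = 11.0/1.1333 = 9.706 cmH2O·s/L.
C = Vt/(Pplat − PEEP) = 580.0 / (15.5 − 6) = 580.0/9.5 = 61.053 mL/cmH2O.
τ = R × C = 9.706 × 0.06105 L/cmH2O = 0.5926 s.
Fraction remaining = e^(−Te/τ) = e^(−1.33/0.5926) = 0.106; trapped volume = 580.0 × 0.106 = 61.48 mL.
Additional alveolar pressure from trapping ≈ V_trapped / C = 61.48 / 61.053 = 1.007 cmH2O.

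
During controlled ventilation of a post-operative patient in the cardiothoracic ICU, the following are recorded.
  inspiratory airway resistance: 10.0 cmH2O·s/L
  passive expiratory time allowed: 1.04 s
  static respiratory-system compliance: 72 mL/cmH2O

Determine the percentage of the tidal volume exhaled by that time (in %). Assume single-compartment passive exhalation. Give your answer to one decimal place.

τ = R × C = 10.0 × 72 mL/cmH2O = 10.0 × 0.072 L/cmH2O = 0.72 s.
Passive exhalation: V(t)/V₀ = e^(−t/τ) = e^(−1.04/0.72) = 0.2359.
Fraction exhaled = 1 − 0.2359 = 0.7641 → 76.41%.

76.4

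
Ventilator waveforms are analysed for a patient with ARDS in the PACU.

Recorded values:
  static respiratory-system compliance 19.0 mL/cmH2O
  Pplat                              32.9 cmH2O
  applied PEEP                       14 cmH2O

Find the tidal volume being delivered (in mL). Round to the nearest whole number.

Vt = Cstat × (Pplat − PEEP) = 19.0 × (32.9 − 14) = 19.0 × 18.9 = 359.1 mL.

359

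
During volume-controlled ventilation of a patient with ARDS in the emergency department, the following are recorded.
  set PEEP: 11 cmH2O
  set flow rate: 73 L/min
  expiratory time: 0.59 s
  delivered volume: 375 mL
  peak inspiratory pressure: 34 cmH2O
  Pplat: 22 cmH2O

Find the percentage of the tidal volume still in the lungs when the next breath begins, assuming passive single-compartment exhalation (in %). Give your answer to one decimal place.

17.3

Flow: 73 L/min ÷ 60 = 1.2167 L/s.
R = (PIP − Pplat)/V̇ = (34 − 22) / 1.2167 = 12.0/1.2167 = 9.863 cmH2O·s/L.
C = Vt/(Pplat − PEEP) = 375.0 / (22 − 11) = 375.0/11.0 = 34.091 mL/cmH2O.
τ = R × C = 9.863 × 0.03409 L/cmH2O = 0.3362 s.
Fraction remaining at end-expiration = e^(−Te/τ) = e^(−0.59/0.3362) = 0.1729 → 17.29%.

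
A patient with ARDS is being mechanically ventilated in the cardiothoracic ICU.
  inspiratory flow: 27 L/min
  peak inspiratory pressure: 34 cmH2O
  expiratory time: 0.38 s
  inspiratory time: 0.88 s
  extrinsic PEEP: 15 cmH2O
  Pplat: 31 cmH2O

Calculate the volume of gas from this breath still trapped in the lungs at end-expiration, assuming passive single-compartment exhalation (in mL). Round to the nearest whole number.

40

Flow: 27 L/min ÷ 60 = 0.45 L/s.
Vt = flow × Ti = 0.45 L/s × 0.88 s × 1000 mL/L = 396.0 mL.
R = (PIP − Pplat)/V̇ = (34 − 31) / 0.45 = 3.0/0.45 = 6.667 cmH2O·s/L.
C = Vt/(Pplat − PEEP) = 396.0 / (31 − 15) = 396.0/16.0 = 24.75 mL/cmH2O.
τ = R × C = 6.667 × 0.02475 L/cmH2O = 0.165 s.
Fraction remaining = e^(−Te/τ) = e^(−0.38/0.165) = 0.09996.
Trapped volume = 396.0 × 0.09996 = 39.584 mL.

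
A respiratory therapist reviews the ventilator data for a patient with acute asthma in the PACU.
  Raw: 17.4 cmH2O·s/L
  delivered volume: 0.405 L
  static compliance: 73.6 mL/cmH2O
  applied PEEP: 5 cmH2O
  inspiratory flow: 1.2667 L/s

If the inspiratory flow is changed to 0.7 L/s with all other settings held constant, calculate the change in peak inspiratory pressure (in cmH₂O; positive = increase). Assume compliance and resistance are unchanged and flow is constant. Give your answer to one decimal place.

PIP = Vt/C + R·V̇ + PEEP (constant-flow equation of motion).
Only the resistive term changes: ΔPIP = R × ΔV̇ = 17.4 × (0.7 − 1.2667) = 17.4 × -0.5667 = -9.861 cmH2O.

-9.9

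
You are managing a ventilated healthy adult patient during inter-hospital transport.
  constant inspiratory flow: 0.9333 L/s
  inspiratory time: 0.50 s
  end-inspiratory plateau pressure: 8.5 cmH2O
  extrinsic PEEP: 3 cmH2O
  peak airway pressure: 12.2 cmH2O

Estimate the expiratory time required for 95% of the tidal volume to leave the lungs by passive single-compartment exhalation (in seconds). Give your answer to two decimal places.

Vt = flow × Ti = 0.9333 L/s × 0.50 s × 1000 mL/L = 466.65 mL.
R = (PIP − Pplat)/V̇ = (12.2 − 8.5) / 0.9333 = 3.7/0.9333 = 3.964 cmH2O·s/L.
C = Vt/(Pplat − PEEP) = 466.65 / (8.5 − 3) = 466.65/5.5 = 84.845 mL/cmH2O.
τ = R × C = 3.964 × 0.08485 L/cmH2O = 0.3363 s.
t = −τ·ln(1 − 0.95) = −0.3363·ln(0.05) = 1.007 s.

1.01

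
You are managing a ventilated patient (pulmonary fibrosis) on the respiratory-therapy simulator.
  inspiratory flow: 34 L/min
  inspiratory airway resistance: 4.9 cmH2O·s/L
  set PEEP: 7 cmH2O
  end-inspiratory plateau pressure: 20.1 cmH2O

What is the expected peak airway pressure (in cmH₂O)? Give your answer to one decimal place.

Flow: 34 L/min ÷ 60 = 0.5667 L/s.
PIP = Pplat + Raw × flow = 20.1 + 4.9 × 0.5667 = 20.1 + 2.777 = 22.877 cmH2O.

22.9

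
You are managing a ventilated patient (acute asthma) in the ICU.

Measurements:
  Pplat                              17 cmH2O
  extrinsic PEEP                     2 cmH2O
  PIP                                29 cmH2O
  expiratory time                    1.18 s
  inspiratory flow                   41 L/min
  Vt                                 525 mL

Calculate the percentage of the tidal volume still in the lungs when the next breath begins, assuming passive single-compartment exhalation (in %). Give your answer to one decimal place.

14.7

Flow: 41 L/min ÷ 60 = 0.6833 L/s.
R = (PIP − Pplat)/V̇ = (29 − 17) / 0.6833 = 12.0/0.6833 = 17.562 cmH2O·s/L.
C = Vt/(Pplat − PEEP) = 525.0 / (17 − 2) = 525.0/15.0 = 35.0 mL/cmH2O.
τ = R × C = 17.562 × 0.035 L/cmH2O = 0.6147 s.
Fraction remaining at end-expiration = e^(−Te/τ) = e^(−1.18/0.6147) = 0.1467 → 14.67%.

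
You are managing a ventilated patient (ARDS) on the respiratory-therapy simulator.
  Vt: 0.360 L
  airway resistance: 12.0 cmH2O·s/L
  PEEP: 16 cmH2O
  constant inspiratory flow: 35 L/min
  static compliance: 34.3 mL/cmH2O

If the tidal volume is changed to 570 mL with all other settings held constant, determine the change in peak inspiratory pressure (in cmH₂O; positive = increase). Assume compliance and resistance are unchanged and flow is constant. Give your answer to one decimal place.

PIP = Vt/C + R·V̇ + PEEP (constant-flow equation of motion).
Only the elastic term changes: ΔPIP = ΔVt / C = (570 − 360) / 34.3 = 6.122 cmH2O.

6.1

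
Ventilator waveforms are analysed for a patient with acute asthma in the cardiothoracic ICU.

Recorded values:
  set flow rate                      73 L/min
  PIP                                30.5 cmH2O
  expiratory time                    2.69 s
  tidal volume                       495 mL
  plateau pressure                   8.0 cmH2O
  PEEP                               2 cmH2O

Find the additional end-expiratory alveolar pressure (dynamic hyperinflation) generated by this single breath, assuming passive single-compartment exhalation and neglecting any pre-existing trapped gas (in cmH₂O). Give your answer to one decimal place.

1.0

Flow: 73 L/min ÷ 60 = 1.2167 L/s.
R = (PIP − Pplat)/V̇ = (30.5 − 8.0) / 1.2167 = 22.5/1.2167 = 18.493 cmH2O·s/L.
C = Vt/(Pplat − PEEP) = 495.0 / (8.0 − 2) = 495.0/6.0 = 82.5 mL/cmH2O.
τ = R × C = 18.493 × 0.0825 L/cmH2O = 1.526 s.
Fraction remaining = e^(−Te/τ) = e^(−2.69/1.526) = 0.1716; trapped volume = 495.0 × 0.1716 = 84.942 mL.
Additional alveolar pressure from trapping ≈ V_trapped / C = 84.942 / 82.5 = 1.03 cmH2O.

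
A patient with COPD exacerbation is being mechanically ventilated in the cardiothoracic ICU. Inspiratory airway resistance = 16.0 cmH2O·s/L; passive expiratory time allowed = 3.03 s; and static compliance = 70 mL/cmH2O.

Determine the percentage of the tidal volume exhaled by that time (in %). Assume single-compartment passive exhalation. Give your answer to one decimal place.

93.3

τ = R × C = 16.0 × 70 mL/cmH2O = 16.0 × 0.070 L/cmH2O = 1.12 s.
Passive exhalation: V(t)/V₀ = e^(−t/τ) = e^(−3.03/1.12) = 0.06685.
Fraction exhaled = 1 − 0.06685 = 0.9332 → 93.32%.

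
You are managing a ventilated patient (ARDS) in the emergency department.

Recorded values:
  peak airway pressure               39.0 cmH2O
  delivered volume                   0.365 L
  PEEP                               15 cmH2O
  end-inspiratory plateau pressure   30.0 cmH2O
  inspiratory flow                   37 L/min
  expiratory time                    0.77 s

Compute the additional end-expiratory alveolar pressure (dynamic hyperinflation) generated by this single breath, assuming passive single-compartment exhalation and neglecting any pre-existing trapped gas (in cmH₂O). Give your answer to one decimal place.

1.7

Flow: 37 L/min ÷ 60 = 0.6167 L/s.
R = (PIP − Pplat)/V̇ = (39.0 − 30.0) / 0.6167 = 9.0/0.6167 = 14.594 cmH2O·s/L.
C = Vt/(Pplat − PEEP) = 365.0 / (30.0 − 15) = 365.0/15.0 = 24.333 mL/cmH2O.
τ = R × C = 14.594 × 0.02433 L/cmH2O = 0.3551 s.
Fraction remaining = e^(−Te/τ) = e^(−0.77/0.3551) = 0.1144; trapped volume = 365.0 × 0.1144 = 41.756 mL.
Additional alveolar pressure from trapping ≈ V_trapped / C = 41.756 / 24.333 = 1.716 cmH2O.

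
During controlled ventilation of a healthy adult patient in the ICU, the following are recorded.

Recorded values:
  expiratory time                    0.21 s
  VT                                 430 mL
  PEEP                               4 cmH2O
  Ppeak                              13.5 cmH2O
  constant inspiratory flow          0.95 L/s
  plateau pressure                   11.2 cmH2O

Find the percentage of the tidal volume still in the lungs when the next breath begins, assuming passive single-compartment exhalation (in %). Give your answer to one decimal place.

23.4

R = (PIP − Pplat)/V̇ = (13.5 − 11.2) / 0.95 = 2.3/0.95 = 2.421 cmH2O·s/L.
C = Vt/(Pplat − PEEP) = 430.0 / (11.2 − 4) = 430.0/7.2 = 59.722 mL/cmH2O.
τ = R × C = 2.421 × 0.05972 L/cmH2O = 0.1446 s.
Fraction remaining at end-expiration = e^(−Te/τ) = e^(−0.21/0.1446) = 0.234 → 23.4%.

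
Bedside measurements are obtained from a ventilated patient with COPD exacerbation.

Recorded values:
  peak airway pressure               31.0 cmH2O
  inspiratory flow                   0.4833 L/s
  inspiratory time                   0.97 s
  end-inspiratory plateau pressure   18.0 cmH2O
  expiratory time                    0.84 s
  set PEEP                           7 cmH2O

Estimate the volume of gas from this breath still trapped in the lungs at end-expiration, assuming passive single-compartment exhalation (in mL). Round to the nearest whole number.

Vt = flow × Ti = 0.4833 L/s × 0.97 s × 1000 mL/L = 468.8 mL.
R = (PIP − Pplat)/V̇ = (31.0 − 18.0) / 0.4833 = 13.0/0.4833 = 26.898 cmH2O·s/L.
C = Vt/(Pplat − PEEP) = 468.8 / (18.0 − 7) = 468.8/11.0 = 42.618 mL/cmH2O.
τ = R × C = 26.898 × 0.04262 L/cmH2O = 1.146 s.
Fraction remaining = e^(−Te/τ) = e^(−0.84/1.146) = 0.4805.
Trapped volume = 468.8 × 0.4805 = 225.26 mL.

225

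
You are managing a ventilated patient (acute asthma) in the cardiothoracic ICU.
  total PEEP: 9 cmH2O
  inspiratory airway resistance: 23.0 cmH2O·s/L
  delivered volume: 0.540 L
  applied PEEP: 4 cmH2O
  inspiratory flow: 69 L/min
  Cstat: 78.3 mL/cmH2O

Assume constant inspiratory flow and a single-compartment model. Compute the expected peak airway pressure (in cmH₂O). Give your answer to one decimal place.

Flow: 69 L/min ÷ 60 = 1.15 L/s.
Total PEEP = 9 cmH2O (set 4 + intrinsic 5); this is the baseline alveolar pressure.
Equation of motion (constant flow): PIP = Vt/C + R·V̇ + PEEP.
PIP = 540/78.3 + 23.0×1.15 + 9 = 6.897 + 26.45 + 9 = 42.347 cmH2O.

42.3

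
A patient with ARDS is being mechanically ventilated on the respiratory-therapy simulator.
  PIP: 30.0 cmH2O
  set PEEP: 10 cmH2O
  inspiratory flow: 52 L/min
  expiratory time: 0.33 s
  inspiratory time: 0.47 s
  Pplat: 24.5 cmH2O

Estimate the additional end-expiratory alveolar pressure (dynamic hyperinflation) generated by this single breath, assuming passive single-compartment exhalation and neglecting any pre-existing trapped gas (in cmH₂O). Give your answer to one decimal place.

Flow: 52 L/min ÷ 60 = 0.8667 L/s.
Vt = flow × Ti = 0.8667 L/s × 0.47 s × 1000 mL/L = 407.35 mL.
R = (PIP − Pplat)/V̇ = (30.0 − 24.5) / 0.8667 = 5.5/0.8667 = 6.346 cmH2O·s/L.
C = Vt/(Pplat − PEEP) = 407.35 / (24.5 − 10) = 407.35/14.5 = 28.093 mL/cmH2O.
τ = R × C = 6.346 × 0.02809 L/cmH2O = 0.1783 s.
Fraction remaining = e^(−Te/τ) = e^(−0.33/0.1783) = 0.1571; trapped volume = 407.35 × 0.1571 = 63.995 mL.
Additional alveolar pressure from trapping ≈ V_trapped / C = 63.995 / 28.093 = 2.278 cmH2O.

2.3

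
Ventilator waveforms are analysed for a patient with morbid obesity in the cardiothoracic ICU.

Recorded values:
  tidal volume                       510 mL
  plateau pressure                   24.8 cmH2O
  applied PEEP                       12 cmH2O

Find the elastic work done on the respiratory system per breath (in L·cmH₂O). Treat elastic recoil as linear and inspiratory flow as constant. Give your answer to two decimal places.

3.26

Elastic work ≈ ½ × (Pplat − PEEP) × Vt = 0.5 × (24.8 − 12) × 0.510 L = 0.5 × 12.8 × 0.510 = 3.264 L·cmH2O.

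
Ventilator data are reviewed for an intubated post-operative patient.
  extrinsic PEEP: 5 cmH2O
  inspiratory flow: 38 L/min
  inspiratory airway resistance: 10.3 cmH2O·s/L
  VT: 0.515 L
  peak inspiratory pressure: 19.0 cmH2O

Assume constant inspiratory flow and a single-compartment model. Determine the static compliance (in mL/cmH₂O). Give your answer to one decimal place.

Flow: 38 L/min ÷ 60 = 0.6333 L/s.
Equation of motion (constant flow): PIP = Vt/C + R·V̇ + PEEP.
Vt/C = PIP − R·V̇ − PEEP = 19.0 − 10.3×0.6333 − 5 = 19.0 − 6.523 − 5 = 7.477 cmH2O.
C = Vt / 7.477 = 515 / 7.477 = 68.878 mL/cmH2O.

68.9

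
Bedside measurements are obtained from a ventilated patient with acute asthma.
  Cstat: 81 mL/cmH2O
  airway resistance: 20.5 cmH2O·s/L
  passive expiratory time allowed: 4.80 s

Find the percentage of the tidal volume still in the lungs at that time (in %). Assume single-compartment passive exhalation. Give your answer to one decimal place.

5.6

τ = R × C = 20.5 × 81 mL/cmH2O = 20.5 × 0.081 L/cmH2O = 1.661 s.
Passive exhalation: V(t)/V₀ = e^(−t/τ) = e^(−4.80/1.661) = 0.05559.
Fraction remaining = 0.05559 → 5.559%.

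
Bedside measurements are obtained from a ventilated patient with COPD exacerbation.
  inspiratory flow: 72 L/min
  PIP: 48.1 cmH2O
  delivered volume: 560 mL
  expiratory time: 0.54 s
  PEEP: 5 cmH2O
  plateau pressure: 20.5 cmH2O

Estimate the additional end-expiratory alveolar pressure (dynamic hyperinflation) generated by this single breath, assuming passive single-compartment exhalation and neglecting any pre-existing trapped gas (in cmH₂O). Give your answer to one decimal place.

Flow: 72 L/min ÷ 60 = 1.2 L/s.
R = (PIP − Pplat)/V̇ = (48.1 − 20.5) / 1.2 = 27.6/1.2 = 23.0 cmH2O·s/L.
C = Vt/(Pplat − PEEP) = 560.0 / (20.5 − 5) = 560.0/15.5 = 36.129 mL/cmH2O.
τ = R × C = 23.0 × 0.03613 L/cmH2O = 0.831 s.
Fraction remaining = e^(−Te/τ) = e^(−0.54/0.831) = 0.5221; trapped volume = 560.0 × 0.5221 = 292.38 mL.
Additional alveolar pressure from trapping ≈ V_trapped / C = 292.38 / 36.129 = 8.093 cmH2O.

8.1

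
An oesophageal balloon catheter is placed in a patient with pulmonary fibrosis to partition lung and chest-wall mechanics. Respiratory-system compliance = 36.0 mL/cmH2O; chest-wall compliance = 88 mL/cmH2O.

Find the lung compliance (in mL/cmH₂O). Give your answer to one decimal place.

60.9

1/CL = 1/Crs − 1/Ccw.
1/CL = 1/36.0 − 1/88 = 0.01641.
CL = 60.938 mL/cmH2O.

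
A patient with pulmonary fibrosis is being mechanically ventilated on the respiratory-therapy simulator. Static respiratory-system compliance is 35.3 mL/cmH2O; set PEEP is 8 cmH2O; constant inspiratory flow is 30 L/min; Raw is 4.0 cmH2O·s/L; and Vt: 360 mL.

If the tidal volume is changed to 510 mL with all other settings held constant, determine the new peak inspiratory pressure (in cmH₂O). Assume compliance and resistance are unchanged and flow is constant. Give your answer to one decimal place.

24.4

Flow: 30 L/min ÷ 60 = 0.5 L/s.
PIP = Vt/C + R·V̇ + PEEP (constant-flow equation of motion).
Only the elastic term changes: ΔPIP = ΔVt / C = (510 − 360) / 35.3 = 4.249 cmH2O.
Original PIP = 360/35.3 + 4.0×0.5 + 8 = 20.198 cmH2O; new PIP = 20.198 + (4.249) = 24.447 cmH2O.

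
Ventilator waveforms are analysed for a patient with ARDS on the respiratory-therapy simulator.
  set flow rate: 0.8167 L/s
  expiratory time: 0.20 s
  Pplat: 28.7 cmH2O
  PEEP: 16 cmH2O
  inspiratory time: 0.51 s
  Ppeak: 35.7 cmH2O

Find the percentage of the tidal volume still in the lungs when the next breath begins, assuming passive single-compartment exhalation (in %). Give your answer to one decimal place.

Vt = flow × Ti = 0.8167 L/s × 0.51 s × 1000 mL/L = 416.52 mL.
R = (PIP − Pplat)/V̇ = (35.7 − 28.7) / 0.8167 = 7.0/0.8167 = 8.571 cmH2O·s/L.
C = Vt/(Pplat − PEEP) = 416.52 / (28.7 − 16) = 416.52/12.7 = 32.797 mL/cmH2O.
τ = R × C = 8.571 × 0.0328 L/cmH2O = 0.2811 s.
Fraction remaining at end-expiration = e^(−Te/τ) = e^(−0.20/0.2811) = 0.4909 → 49.09%.

49.1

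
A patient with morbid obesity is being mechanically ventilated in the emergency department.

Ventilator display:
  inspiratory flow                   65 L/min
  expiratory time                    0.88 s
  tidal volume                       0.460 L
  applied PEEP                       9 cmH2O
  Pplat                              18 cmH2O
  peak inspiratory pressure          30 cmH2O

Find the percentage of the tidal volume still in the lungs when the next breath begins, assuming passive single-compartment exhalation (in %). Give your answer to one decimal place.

Flow: 65 L/min ÷ 60 = 1.0833 L/s.
R = (PIP − Pplat)/V̇ = (30 − 18) / 1.0833 = 12.0/1.0833 = 11.077 cmH2O·s/L.
C = Vt/(Pplat − PEEP) = 460.0 / (18 − 9) = 460.0/9.0 = 51.111 mL/cmH2O.
τ = R × C = 11.077 × 0.05111 L/cmH2O = 0.5661 s.
Fraction remaining at end-expiration = e^(−Te/τ) = e^(−0.88/0.5661) = 0.2113 → 21.13%.

21.1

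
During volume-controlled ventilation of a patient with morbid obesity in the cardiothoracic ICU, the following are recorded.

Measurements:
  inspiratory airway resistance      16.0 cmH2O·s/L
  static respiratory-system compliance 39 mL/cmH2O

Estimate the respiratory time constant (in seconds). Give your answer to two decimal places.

τ = R × C = 16.0 × 39 mL/cmH2O = 16.0 × 0.039 L/cmH2O = 0.624 s.

0.62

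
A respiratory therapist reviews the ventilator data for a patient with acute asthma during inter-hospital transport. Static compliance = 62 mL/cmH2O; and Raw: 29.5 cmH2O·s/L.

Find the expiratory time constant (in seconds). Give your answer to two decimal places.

τ = R × C = 29.5 × 62 mL/cmH2O = 29.5 × 0.062 L/cmH2O = 1.829 s.

1.83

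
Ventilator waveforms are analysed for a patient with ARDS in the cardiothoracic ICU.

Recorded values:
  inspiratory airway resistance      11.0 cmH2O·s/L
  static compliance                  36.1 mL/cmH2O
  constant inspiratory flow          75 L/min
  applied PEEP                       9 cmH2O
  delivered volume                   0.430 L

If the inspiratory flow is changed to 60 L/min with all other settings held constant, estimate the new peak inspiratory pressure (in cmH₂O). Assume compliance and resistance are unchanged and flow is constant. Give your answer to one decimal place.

31.9

Flow: 75 L/min ÷ 60 = 1.25 L/s.
New flow: 60 L/min ÷ 60 = 1 L/s.
PIP = Vt/C + R·V̇ + PEEP (constant-flow equation of motion).
Only the resistive term changes: ΔPIP = R × ΔV̇ = 11.0 × (1 − 1.25) = 11.0 × -0.25 = -2.75 cmH2O.
Original PIP = 430/36.1 + 11.0×1.25 + 9 = 34.661 cmH2O; new PIP = 34.661 + (-2.75) = 31.911 cmH2O.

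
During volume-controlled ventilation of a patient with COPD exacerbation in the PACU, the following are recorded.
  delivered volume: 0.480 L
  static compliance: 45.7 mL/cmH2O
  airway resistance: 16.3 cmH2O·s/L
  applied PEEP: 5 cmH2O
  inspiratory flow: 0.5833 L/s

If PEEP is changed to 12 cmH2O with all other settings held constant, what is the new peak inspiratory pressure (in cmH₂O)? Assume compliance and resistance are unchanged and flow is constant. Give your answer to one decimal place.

PIP = Vt/C + R·V̇ + PEEP (constant-flow equation of motion).
Only the baseline term changes: ΔPIP = ΔPEEP = 12 − 5 = 7.0 cmH2O.
Original PIP = 480/45.7 + 16.3×0.5833 + 5 = 25.011 cmH2O; new PIP = 25.011 + (7.0) = 32.011 cmH2O.

32.0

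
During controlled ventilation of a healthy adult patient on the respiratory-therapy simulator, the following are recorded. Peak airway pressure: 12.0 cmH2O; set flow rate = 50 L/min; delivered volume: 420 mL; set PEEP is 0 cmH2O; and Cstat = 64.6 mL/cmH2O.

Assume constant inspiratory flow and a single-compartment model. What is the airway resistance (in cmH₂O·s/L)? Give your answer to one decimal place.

6.6

Flow: 50 L/min ÷ 60 = 0.8333 L/s.
Equation of motion (constant flow): PIP = Vt/C + R·V̇ + PEEP.
R·V̇ = PIP − Vt/C − PEEP = 12.0 − 420/64.6 − 0 = 12.0 − 6.502 − 0 = 5.498 cmH2O.
R = 5.498 / 0.8333 = 6.598 cmH2O·s/L.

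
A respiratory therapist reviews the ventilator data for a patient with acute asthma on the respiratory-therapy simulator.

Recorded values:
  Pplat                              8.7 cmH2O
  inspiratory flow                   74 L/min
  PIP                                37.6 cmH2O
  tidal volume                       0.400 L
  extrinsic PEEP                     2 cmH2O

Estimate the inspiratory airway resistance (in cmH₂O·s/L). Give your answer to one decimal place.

Flow: 74 L/min ÷ 60 = 1.2333 L/s.
Raw = (PIP − Pplat) / flow = (37.6 − 8.7) / 1.2333 = 28.9 / 1.2333 = 23.433 cmH2O·s/L.

23.4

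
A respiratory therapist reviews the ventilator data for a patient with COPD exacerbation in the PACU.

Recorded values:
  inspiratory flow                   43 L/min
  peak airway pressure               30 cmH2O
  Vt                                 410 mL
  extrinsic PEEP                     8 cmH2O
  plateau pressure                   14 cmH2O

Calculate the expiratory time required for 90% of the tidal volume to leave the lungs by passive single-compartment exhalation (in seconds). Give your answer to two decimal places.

Flow: 43 L/min ÷ 60 = 0.7167 L/s.
R = (PIP − Pplat)/V̇ = (30 − 14) / 0.7167 = 16.0/0.7167 = 22.325 cmH2O·s/L.
C = Vt/(Pplat − PEEP) = 410.0 / (14 − 8) = 410.0/6.0 = 68.333 mL/cmH2O.
τ = R × C = 22.325 × 0.06833 L/cmH2O = 1.525 s.
t = −τ·ln(1 − 0.90) = −1.525·ln(0.1) = 3.511 s.

3.51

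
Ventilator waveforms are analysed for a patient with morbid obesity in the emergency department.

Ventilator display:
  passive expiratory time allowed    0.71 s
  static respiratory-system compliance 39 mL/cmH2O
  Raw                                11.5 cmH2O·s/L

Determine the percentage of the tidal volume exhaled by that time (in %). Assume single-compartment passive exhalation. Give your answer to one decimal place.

τ = R × C = 11.5 × 39 mL/cmH2O = 11.5 × 0.039 L/cmH2O = 0.4485 s.
Passive exhalation: V(t)/V₀ = e^(−t/τ) = e^(−0.71/0.4485) = 0.2053.
Fraction exhaled = 1 − 0.2053 = 0.7947 → 79.47%.

79.5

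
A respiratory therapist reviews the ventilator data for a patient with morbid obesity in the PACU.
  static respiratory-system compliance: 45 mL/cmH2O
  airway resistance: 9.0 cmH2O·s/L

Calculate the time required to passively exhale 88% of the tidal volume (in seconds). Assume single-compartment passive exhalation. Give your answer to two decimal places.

0.86

τ = R × C = 9.0 × 45 mL/cmH2O = 9.0 × 0.045 L/cmH2O = 0.405 s.
Exhaled fraction f = 1 − e^(−t/τ) → t = −τ·ln(1 − f) = −0.405·ln(0.12) = 0.8587 s.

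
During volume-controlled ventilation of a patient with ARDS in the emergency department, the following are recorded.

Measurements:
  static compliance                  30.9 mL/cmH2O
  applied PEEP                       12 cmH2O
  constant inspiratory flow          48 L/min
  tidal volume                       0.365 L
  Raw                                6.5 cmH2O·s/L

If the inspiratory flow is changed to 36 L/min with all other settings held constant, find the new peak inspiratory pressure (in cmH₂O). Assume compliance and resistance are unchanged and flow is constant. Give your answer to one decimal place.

27.7

Flow: 48 L/min ÷ 60 = 0.8 L/s.
New flow: 36 L/min ÷ 60 = 0.6 L/s.
PIP = Vt/C + R·V̇ + PEEP (constant-flow equation of motion).
Only the resistive term changes: ΔPIP = R × ΔV̇ = 6.5 × (0.6 − 0.8) = 6.5 × -0.2 = -1.3 cmH2O.
Original PIP = 365/30.9 + 6.5×0.8 + 12 = 29.012 cmH2O; new PIP = 29.012 + (-1.3) = 27.712 cmH2O.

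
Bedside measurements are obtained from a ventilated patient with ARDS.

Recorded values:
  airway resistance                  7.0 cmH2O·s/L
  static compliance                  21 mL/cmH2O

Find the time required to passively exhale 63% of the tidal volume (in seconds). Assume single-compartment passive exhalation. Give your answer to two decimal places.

0.15

τ = R × C = 7.0 × 21 mL/cmH2O = 7.0 × 0.021 L/cmH2O = 0.147 s.
Exhaled fraction f = 1 − e^(−t/τ) → t = −τ·ln(1 − f) = −0.147·ln(0.37) = 0.1462 s.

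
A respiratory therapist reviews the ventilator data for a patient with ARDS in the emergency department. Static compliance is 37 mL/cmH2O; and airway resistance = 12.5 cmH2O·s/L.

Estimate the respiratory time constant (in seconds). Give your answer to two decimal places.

τ = R × C = 12.5 × 37 mL/cmH2O = 12.5 × 0.037 L/cmH2O = 0.4625 s.

0.46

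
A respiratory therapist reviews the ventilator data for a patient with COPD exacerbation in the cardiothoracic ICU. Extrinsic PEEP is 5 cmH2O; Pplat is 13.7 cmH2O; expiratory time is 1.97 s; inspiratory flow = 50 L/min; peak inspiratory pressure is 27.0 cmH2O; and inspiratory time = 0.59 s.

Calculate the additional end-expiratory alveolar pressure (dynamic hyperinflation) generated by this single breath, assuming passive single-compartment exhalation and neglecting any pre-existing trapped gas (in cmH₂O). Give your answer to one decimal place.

1.0

Flow: 50 L/min ÷ 60 = 0.8333 L/s.
Vt = flow × Ti = 0.8333 L/s × 0.59 s × 1000 mL/L = 491.65 mL.
R = (PIP − Pplat)/V̇ = (27.0 − 13.7) / 0.8333 = 13.3/0.8333 = 15.961 cmH2O·s/L.
C = Vt/(Pplat − PEEP) = 491.65 / (13.7 − 5) = 491.65/8.7 = 56.511 mL/cmH2O.
τ = R × C = 15.961 × 0.05651 L/cmH2O = 0.902 s.
Fraction remaining = e^(−Te/τ) = e^(−1.97/0.902) = 0.1126; trapped volume = 491.65 × 0.1126 = 55.36 mL.
Additional alveolar pressure from trapping ≈ V_trapped / C = 55.36 / 56.511 = 0.9796 cmH2O.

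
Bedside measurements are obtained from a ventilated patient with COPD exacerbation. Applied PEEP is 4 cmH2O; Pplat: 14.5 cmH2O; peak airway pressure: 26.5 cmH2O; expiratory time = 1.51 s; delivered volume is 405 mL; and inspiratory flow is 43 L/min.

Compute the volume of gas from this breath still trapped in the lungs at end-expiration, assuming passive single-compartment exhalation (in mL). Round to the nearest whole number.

39

Flow: 43 L/min ÷ 60 = 0.7167 L/s.
R = (PIP − Pplat)/V̇ = (26.5 − 14.5) / 0.7167 = 12.0/0.7167 = 16.743 cmH2O·s/L.
C = Vt/(Pplat − PEEP) = 405.0 / (14.5 − 4) = 405.0/10.5 = 38.571 mL/cmH2O.
τ = R × C = 16.743 × 0.03857 L/cmH2O = 0.6458 s.
Fraction remaining = e^(−Te/τ) = e^(−1.51/0.6458) = 0.0965.
Trapped volume = 405.0 × 0.0965 = 39.083 mL.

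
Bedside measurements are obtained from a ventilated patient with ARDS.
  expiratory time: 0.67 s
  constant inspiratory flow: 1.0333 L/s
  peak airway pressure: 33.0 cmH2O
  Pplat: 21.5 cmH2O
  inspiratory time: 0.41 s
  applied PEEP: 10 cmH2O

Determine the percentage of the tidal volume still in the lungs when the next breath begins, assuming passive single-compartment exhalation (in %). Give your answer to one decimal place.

19.5

Vt = flow × Ti = 1.0333 L/s × 0.41 s × 1000 mL/L = 423.65 mL.
R = (PIP − Pplat)/V̇ = (33.0 − 21.5) / 1.0333 = 11.5/1.0333 = 11.129 cmH2O·s/L.
C = Vt/(Pplat − PEEP) = 423.65 / (21.5 − 10) = 423.65/11.5 = 36.839 mL/cmH2O.
τ = R × C = 11.129 × 0.03684 L/cmH2O = 0.41 s.
Fraction remaining at end-expiration = e^(−Te/τ) = e^(−0.67/0.41) = 0.1951 → 19.51%.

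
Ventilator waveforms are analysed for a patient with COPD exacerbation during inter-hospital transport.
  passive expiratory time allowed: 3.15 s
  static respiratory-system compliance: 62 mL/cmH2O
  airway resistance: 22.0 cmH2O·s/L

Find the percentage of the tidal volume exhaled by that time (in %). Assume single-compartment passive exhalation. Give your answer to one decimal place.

τ = R × C = 22.0 × 62 mL/cmH2O = 22.0 × 0.062 L/cmH2O = 1.364 s.
Passive exhalation: V(t)/V₀ = e^(−t/τ) = e^(−3.15/1.364) = 0.09932.
Fraction exhaled = 1 − 0.09932 = 0.9007 → 90.07%.

90.1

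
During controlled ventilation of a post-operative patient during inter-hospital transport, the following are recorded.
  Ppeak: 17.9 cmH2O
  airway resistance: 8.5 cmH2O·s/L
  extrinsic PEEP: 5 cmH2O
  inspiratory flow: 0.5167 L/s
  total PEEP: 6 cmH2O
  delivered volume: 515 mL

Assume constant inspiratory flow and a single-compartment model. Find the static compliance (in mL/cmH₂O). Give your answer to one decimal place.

Total PEEP = 6 cmH2O (set 5 + intrinsic 1); this is the baseline alveolar pressure.
Equation of motion (constant flow): PIP = Vt/C + R·V̇ + PEEP.
Vt/C = PIP − R·V̇ − PEEP = 17.9 − 8.5×0.5167 − 6 = 17.9 − 4.392 − 6 = 7.508 cmH2O.
C = Vt / 7.508 = 515 / 7.508 = 68.594 mL/cmH2O.

68.6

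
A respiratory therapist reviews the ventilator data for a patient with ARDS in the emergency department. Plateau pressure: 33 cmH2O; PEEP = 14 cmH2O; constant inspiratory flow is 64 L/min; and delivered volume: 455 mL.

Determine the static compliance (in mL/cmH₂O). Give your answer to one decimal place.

23.9

Cstat = Vt / (Pplat − PEEP) = 455 / (33 − 14) = 455 / 19.0 = 23.947 mL/cmH2O.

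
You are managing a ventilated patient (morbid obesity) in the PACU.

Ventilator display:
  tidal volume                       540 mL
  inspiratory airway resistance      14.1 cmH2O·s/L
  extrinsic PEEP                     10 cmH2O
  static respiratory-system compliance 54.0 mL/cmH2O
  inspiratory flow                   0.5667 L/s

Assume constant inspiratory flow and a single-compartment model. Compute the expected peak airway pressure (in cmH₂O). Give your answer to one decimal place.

Equation of motion (constant flow): PIP = Vt/C + R·V̇ + PEEP.
PIP = 540/54.0 + 14.1×0.5667 + 10 = 10.0 + 7.99 + 10 = 27.99 cmH2O.

28.0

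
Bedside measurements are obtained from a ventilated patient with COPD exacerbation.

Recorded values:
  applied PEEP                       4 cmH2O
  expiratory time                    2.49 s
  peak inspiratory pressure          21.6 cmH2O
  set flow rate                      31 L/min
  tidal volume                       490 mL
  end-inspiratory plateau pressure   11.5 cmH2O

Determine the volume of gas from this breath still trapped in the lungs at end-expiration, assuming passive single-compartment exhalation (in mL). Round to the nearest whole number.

70

Flow: 31 L/min ÷ 60 = 0.5167 L/s.
R = (PIP − Pplat)/V̇ = (21.6 − 11.5) / 0.5167 = 10.1/0.5167 = 19.547 cmH2O·s/L.
C = Vt/(Pplat − PEEP) = 490.0 / (11.5 − 4) = 490.0/7.5 = 65.333 mL/cmH2O.
τ = R × C = 19.547 × 0.06533 L/cmH2O = 1.277 s.
Fraction remaining = e^(−Te/τ) = e^(−2.49/1.277) = 0.1423.
Trapped volume = 490.0 × 0.1423 = 69.727 mL.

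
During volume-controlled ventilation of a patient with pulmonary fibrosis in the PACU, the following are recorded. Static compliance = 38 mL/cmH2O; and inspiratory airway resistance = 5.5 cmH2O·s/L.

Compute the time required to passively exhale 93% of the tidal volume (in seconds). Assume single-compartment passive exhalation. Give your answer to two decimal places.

τ = R × C = 5.5 × 38 mL/cmH2O = 5.5 × 0.038 L/cmH2O = 0.209 s.
Exhaled fraction f = 1 − e^(−t/τ) → t = −τ·ln(1 − f) = −0.209·ln(0.07) = 0.5558 s.

0.56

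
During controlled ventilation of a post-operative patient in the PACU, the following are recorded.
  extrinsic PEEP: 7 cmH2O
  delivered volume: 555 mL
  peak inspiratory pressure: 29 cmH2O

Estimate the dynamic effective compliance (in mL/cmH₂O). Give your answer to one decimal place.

Dynamic compliance = Vt / (PIP − PEEP) = 555 / (29 − 7) = 555 / 22.0 = 25.227 mL/cmH2O.

25.2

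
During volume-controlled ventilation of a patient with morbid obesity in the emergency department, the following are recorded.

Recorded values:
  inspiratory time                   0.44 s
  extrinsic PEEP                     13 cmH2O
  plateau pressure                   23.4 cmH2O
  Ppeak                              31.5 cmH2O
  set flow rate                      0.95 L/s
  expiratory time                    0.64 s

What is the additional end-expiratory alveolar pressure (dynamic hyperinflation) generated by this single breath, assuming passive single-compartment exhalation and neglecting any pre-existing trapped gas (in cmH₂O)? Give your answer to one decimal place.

1.6

Vt = flow × Ti = 0.95 L/s × 0.44 s × 1000 mL/L = 418.0 mL.
R = (PIP − Pplat)/V̇ = (31.5 − 23.4) / 0.95 = 8.1/0.95 = 8.526 cmH2O·s/L.
C = Vt/(Pplat − PEEP) = 418.0 / (23.4 − 13) = 418.0/10.4 = 40.192 mL/cmH2O.
τ = R × C = 8.526 × 0.04019 L/cmH2O = 0.3427 s.
Fraction remaining = e^(−Te/τ) = e^(−0.64/0.3427) = 0.1545; trapped volume = 418.0 × 0.1545 = 64.581 mL.
Additional alveolar pressure from trapping ≈ V_trapped / C = 64.581 / 40.192 = 1.607 cmH2O.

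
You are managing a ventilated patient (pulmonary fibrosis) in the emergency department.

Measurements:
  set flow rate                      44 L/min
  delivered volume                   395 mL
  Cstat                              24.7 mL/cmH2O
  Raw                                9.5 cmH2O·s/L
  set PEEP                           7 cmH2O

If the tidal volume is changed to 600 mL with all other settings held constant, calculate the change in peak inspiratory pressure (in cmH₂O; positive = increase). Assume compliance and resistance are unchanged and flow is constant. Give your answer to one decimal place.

8.3

PIP = Vt/C + R·V̇ + PEEP (constant-flow equation of motion).
Only the elastic term changes: ΔPIP = ΔVt / C = (600 − 395) / 24.7 = 8.3 cmH2O.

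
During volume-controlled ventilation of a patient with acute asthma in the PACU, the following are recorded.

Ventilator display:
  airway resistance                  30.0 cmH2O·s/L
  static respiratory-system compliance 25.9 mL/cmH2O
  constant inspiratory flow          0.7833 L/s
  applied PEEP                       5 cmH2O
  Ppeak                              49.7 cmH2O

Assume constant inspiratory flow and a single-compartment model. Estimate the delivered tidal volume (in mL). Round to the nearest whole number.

549

Equation of motion (constant flow): PIP = Vt/C + R·V̇ + PEEP.
Vt/C = PIP − R·V̇ − PEEP = 49.7 − 23.499 − 5 = 21.201 cmH2O.
Vt = C × 21.201 = 25.9 × 21.201 = 549.11 mL.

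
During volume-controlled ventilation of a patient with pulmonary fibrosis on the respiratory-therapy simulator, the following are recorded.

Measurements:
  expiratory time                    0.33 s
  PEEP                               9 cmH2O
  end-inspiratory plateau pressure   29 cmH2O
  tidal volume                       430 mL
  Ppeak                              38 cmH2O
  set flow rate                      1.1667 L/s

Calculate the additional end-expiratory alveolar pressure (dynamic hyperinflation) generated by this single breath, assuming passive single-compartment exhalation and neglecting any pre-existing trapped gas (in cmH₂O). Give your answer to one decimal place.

2.7

R = (PIP − Pplat)/V̇ = (38 − 29) / 1.1667 = 9.0/1.1667 = 7.714 cmH2O·s/L.
C = Vt/(Pplat − PEEP) = 430.0 / (29 − 9) = 430.0/20.0 = 21.5 mL/cmH2O.
τ = R × C = 7.714 × 0.0215 L/cmH2O = 0.1659 s.
Fraction remaining = e^(−Te/τ) = e^(−0.33/0.1659) = 0.1368; trapped volume = 430.0 × 0.1368 = 58.824 mL.
Additional alveolar pressure from trapping ≈ V_trapped / C = 58.824 / 21.5 = 2.736 cmH2O.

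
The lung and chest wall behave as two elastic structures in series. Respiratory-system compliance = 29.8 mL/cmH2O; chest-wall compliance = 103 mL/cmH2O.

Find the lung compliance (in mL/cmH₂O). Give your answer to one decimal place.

41.9

1/CL = 1/Crs − 1/Ccw.
1/CL = 1/29.8 − 1/103 = 0.02385.
CL = 41.929 mL/cmH2O.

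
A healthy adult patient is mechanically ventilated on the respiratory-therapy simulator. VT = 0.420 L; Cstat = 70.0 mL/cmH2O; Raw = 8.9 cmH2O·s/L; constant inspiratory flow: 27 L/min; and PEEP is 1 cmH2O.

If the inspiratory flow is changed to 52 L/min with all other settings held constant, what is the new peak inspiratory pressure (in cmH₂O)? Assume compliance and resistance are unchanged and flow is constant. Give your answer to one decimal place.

14.7

Flow: 27 L/min ÷ 60 = 0.45 L/s.
New flow: 52 L/min ÷ 60 = 0.8667 L/s.
PIP = Vt/C + R·V̇ + PEEP (constant-flow equation of motion).
Only the resistive term changes: ΔPIP = R × ΔV̇ = 8.9 × (0.8667 − 0.45) = 8.9 × 0.4167 = 3.709 cmH2O.
Original PIP = 420/70.0 + 8.9×0.45 + 1 = 11.005 cmH2O; new PIP = 11.005 + (3.709) = 14.714 cmH2O.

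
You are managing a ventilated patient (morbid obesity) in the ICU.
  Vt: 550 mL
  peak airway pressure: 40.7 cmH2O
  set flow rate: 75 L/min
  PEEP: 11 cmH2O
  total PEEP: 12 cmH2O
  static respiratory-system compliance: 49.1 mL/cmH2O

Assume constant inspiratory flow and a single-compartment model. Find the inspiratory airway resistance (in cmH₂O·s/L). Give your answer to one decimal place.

14.0

Flow: 75 L/min ÷ 60 = 1.25 L/s.
Total PEEP = 12 cmH2O (set 11 + intrinsic 1); this is the baseline alveolar pressure.
Equation of motion (constant flow): PIP = Vt/C + R·V̇ + PEEP.
R·V̇ = PIP − Vt/C − PEEP = 40.7 − 550/49.1 − 12 = 40.7 − 11.202 − 12 = 17.498 cmH2O.
R = 17.498 / 1.25 = 13.998 cmH2O·s/L.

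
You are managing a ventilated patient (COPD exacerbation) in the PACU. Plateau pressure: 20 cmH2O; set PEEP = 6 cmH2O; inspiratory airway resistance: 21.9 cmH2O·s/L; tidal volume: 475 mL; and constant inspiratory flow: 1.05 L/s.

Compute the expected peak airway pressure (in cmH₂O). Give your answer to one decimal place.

PIP = Pplat + Raw × flow = 20 + 21.9 × 1.05 = 20 + 22.995 = 42.995 cmH2O.

43.0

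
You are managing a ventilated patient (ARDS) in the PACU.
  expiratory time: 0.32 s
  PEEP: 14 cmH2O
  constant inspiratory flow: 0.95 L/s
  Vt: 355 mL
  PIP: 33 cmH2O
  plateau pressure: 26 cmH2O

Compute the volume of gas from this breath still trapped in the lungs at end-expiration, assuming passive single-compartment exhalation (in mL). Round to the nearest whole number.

82

R = (PIP − Pplat)/V̇ = (33 − 26) / 0.95 = 7.0/0.95 = 7.368 cmH2O·s/L.
C = Vt/(Pplat − PEEP) = 355.0 / (26 − 14) = 355.0/12.0 = 29.583 mL/cmH2O.
τ = R × C = 7.368 × 0.02958 L/cmH2O = 0.2179 s.
Fraction remaining = e^(−Te/τ) = e^(−0.32/0.2179) = 0.2303.
Trapped volume = 355.0 × 0.2303 = 81.757 mL.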